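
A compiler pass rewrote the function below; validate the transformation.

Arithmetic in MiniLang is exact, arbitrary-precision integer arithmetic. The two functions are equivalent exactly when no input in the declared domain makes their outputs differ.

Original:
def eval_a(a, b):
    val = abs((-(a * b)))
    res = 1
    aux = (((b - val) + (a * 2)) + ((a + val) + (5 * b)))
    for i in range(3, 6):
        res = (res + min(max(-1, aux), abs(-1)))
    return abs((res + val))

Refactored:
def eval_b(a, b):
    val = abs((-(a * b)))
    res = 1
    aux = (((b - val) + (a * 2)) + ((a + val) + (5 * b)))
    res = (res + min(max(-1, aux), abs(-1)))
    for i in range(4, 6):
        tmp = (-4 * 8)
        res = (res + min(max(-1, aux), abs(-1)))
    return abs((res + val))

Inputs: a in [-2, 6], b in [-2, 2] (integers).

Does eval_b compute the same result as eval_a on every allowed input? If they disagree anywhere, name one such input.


Beyond behavior-preserving changes, the revision adds an assignment to `tmp` whose value nothing reads; all 45 inputs agree.
verdict: equivalent


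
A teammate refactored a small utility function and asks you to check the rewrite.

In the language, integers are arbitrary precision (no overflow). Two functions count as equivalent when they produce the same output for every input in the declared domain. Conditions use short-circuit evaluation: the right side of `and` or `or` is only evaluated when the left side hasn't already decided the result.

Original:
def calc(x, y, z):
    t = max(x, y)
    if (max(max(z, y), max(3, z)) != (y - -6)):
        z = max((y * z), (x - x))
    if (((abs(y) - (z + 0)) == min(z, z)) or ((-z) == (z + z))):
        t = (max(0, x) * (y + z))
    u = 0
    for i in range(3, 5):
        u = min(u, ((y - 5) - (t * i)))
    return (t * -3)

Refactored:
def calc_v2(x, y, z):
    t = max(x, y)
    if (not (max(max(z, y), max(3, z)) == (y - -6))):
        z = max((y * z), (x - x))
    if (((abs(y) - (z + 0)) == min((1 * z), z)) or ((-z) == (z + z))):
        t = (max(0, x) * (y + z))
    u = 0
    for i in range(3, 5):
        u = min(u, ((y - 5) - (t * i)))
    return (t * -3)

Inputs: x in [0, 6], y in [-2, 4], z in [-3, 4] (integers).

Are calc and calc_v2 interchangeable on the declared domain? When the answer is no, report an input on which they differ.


Changes here: comparison usage differs; also boolean connective usage differs; also arithmetic usage differs; also constant usage differs; the full 392-point sweep finds no disagreement.
verdict: equivalent


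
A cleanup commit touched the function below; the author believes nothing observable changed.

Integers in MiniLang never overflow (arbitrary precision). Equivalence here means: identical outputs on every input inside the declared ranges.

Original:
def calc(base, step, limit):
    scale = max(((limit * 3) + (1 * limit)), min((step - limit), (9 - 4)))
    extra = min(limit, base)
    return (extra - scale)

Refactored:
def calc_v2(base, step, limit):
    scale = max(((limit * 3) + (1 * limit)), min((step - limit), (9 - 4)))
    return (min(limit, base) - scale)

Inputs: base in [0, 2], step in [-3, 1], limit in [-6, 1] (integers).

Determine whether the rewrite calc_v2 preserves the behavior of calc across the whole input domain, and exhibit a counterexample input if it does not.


Differences: local variable names differ; statement counts differ — yet all 120 inputs agree.
verdict: equivalent


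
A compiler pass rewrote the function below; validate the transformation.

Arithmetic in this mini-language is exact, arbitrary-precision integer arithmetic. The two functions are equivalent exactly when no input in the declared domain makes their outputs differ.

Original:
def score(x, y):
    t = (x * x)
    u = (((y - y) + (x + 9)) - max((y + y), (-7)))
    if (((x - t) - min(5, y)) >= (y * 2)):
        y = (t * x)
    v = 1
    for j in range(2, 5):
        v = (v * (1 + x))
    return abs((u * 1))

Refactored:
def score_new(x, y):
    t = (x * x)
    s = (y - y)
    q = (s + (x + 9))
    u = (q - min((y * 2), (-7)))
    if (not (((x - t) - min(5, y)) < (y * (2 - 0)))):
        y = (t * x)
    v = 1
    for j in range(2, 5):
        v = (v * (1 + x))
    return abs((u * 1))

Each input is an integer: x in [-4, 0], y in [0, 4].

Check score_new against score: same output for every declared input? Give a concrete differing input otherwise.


At x=-4, y=0: score gives 5, score_new gives 12.
verdict: not equivalent; witness: x=-4, y=0


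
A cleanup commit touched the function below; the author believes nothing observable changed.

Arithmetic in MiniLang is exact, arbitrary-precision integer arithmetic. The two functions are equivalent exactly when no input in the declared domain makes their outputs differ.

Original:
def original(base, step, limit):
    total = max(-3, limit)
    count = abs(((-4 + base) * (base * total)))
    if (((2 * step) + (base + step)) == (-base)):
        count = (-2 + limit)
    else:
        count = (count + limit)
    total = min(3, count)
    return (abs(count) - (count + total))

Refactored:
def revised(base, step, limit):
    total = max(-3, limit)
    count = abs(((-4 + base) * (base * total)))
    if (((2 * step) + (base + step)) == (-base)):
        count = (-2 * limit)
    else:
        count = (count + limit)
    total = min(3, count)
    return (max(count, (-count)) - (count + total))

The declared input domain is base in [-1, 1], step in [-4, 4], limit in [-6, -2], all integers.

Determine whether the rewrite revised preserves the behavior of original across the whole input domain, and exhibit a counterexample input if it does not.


Run the pair on base=0, step=0, limit=-6.
original: total = -3; count = 0; (((2 * step) + (base + step)) == (-base)) -> true; count = -8; total = -8; return 24
revised: total = -3; count = 0; (((2 * step) + (base + step)) == (-base)) -> true; count = 12; total = 3; return -3
24 != -3, so the rewrite changes behavior.
verdict: not equivalent; witness: base=0, step=0, limit=-6


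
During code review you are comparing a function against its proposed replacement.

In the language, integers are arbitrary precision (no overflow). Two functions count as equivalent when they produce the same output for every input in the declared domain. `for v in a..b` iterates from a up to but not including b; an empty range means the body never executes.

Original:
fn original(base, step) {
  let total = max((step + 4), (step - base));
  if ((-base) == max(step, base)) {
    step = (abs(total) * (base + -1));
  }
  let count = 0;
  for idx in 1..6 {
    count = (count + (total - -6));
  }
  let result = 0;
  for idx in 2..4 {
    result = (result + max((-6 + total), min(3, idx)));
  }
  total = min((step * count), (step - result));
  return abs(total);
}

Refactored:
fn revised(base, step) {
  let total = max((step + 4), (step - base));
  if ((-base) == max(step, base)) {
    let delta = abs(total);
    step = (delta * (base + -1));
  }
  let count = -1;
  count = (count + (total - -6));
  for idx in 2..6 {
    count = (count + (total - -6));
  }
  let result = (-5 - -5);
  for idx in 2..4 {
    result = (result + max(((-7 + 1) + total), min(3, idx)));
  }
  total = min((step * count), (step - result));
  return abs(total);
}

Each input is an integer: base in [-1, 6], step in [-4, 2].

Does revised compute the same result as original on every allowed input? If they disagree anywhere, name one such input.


The rewrite breaks on base=-1, step=-4, where the results are 120 and 116.
original: total := 0 | ((-base) == max(step, base)): false | count := 0 | iter idx=1: | count := 6 | iter idx=2: | count := 12 | iter idx=3: | count := 18 | iter idx=4: | count := 24 | iter idx=5: | count := 30 | result := 0 | iter idx=2: | result := 2 | iter idx=3: | result := 5 | total := -120 | result 120
revised: total := 0 | ((-base) == max(step, base)): false | count := -1 | count := 5 | iter idx=2: | count := 11 | iter idx=3: | count := 17 | iter idx=4: | count := 23 | iter idx=5: | count := 29 | result := 0 | iter idx=2: | result := 2 | iter idx=3: | result := 5 | total := -116 | result 116
verdict: not equivalent; witness: base=-1, step=-4


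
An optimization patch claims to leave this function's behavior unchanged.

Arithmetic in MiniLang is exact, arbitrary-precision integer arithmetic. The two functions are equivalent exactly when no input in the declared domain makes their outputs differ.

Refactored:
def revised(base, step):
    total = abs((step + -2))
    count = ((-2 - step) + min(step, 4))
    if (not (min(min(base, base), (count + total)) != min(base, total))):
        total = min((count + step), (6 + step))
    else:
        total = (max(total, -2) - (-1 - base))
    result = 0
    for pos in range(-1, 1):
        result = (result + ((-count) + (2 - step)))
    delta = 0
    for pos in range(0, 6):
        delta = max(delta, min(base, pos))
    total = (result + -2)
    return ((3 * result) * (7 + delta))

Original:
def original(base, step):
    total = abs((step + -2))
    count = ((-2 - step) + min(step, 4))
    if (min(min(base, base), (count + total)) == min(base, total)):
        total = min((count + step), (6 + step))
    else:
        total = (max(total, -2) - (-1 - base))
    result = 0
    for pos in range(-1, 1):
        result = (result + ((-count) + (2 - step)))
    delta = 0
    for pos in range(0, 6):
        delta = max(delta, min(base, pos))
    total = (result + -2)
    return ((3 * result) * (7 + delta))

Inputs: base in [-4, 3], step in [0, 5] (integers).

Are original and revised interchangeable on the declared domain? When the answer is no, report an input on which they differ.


Reading the diff, among the changes: comparison usage differs, boolean connective usage differs.
As a probe, take base=2, step=3: original runs total becomes 1; next count becomes -2; next (min(min(base, base), (count + total)) == min(base, total)) evaluates to false; next total becomes 4; next result becomes 0; next at pos=-1:; next result becomes 1; next at pos=0:; next result becomes 2; next delta becomes 0; next at pos=0:; next delta becomes 0; next at pos=1:; next delta becomes 1; next at pos=2:; next delta becomes 2; next at pos=3:; next delta becomes 2; next at pos=4:; next delta becomes 2; next at pos=5:; next delta becomes 2; next total becomes 0; next final value 54; revised runs total becomes 1; next count becomes -2; next (not (min(min(base, base), (count + total)) != min(base, total))) evaluates to false; next total becomes 4; next result becomes 0; next at pos=-1:; next result becomes 1; next at pos=0:; next result becomes 2; next delta becomes 0; next at pos=0:; next delta becomes 0; next at pos=1:; next delta becomes 1; next at pos=2:; next delta becomes 2; next at pos=3:; next delta becomes 2; next at pos=4:; next delta becomes 2; next at pos=5:; next delta becomes 2; next total becomes 0; next final value 54; both end at 54.
Every one of the 48 inputs gives matching results.
verdict: equivalent


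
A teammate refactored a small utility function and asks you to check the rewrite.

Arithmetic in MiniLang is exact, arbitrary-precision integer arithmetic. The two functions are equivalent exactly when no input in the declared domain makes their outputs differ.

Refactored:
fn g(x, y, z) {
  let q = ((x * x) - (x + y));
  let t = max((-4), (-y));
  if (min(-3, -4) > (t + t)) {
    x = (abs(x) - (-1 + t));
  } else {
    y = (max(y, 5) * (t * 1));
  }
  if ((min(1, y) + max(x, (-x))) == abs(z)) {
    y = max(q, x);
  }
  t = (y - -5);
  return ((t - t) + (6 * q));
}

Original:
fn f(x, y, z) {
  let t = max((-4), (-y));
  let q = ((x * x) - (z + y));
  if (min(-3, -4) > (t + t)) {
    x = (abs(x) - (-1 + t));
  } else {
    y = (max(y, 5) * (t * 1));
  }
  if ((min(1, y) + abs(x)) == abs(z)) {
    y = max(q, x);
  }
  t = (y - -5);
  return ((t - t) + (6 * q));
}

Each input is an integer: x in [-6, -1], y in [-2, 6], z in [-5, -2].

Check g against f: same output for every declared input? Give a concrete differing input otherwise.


Run the pair on x=-6, y=-2, z=-5.
f: t := 2 | q := 43 | (min(-3, -4) > (t + t)): false | y := 10 | ((min(1, y) + abs(x)) == abs(z)): false | t := 15 | result 258
g: q := 44 | t := 2 | (min(-3, -4) > (t + t)): false | y := 10 | ((min(1, y) + max(x, (-x))) == abs(z)): false | t := 15 | result 264
258 != 264, so the rewrite changes behavior.
verdict: not equivalent; witness: x=-6, y=-2, z=-5


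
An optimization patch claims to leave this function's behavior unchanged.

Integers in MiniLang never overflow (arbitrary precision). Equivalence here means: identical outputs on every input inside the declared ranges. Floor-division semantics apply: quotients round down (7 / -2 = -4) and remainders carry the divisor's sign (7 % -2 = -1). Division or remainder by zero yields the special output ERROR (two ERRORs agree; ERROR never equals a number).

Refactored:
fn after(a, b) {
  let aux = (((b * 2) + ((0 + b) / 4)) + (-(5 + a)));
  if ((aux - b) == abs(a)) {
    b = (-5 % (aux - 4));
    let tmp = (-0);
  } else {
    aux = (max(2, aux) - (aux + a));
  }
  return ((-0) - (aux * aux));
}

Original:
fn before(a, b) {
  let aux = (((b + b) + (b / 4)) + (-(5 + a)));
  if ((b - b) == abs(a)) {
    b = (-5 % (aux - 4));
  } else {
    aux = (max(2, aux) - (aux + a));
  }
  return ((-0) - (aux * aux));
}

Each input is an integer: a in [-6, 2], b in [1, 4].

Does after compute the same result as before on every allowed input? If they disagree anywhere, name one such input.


Take a=-6, b=4.
before: aux becomes 10; next ((b - b) == abs(a)) evaluates to false; next aux becomes 6; next final value -36
after: aux becomes 10; next ((aux - b) == abs(a)) evaluates to true; next b becomes 1; next tmp becomes 0; next final value -100
-36 != -100, so the rewrite changes behavior.
verdict: not equivalent; witness: a=-6, b=4


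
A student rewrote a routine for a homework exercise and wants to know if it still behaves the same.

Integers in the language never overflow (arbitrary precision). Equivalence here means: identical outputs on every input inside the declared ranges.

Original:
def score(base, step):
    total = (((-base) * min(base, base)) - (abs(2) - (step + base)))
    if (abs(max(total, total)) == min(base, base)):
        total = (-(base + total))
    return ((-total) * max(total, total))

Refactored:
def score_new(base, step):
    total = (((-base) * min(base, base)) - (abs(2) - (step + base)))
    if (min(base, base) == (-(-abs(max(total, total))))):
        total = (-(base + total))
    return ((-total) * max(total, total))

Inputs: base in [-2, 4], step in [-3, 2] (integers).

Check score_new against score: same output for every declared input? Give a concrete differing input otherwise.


This is a faithful refactor — same computation, different form, but the computed results match everywhere.
Spot check at base=3, step=1 — score: total = -7; (abs(max(total, total)) == min(base, base)) -> false; return -49. score_new: total = -7; (min(base, base) == (-(-abs(max(total, total))))) -> false; return -49. Both give -49.
Every one of the 42 inputs gives matching results.
verdict: equivalent


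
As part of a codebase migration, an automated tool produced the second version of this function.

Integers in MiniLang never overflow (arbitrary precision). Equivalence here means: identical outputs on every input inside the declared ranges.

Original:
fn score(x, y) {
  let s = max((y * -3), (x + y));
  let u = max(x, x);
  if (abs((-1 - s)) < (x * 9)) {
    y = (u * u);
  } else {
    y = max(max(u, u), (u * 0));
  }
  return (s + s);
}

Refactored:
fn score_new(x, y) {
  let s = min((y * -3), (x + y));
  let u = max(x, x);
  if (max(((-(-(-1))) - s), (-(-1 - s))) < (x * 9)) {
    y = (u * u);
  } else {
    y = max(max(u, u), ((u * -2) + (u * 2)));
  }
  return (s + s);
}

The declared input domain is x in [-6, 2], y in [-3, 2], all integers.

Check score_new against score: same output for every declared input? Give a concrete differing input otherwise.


There is a counterexample at x=-6, y=-3: 18 on one side, -18 on the other.
score: s becomes 9; next u becomes -6; next (abs((-1 - s)) < (x * 9)) evaluates to false; next y becomes 0; next final value 18
score_new: s becomes -9; next u becomes -6; next (max(((-(-(-1))) - s), (-(-1 - s))) < (x * 9)) evaluates to false; next y becomes 0; next final value -18
verdict: not equivalent; witness: x=-6, y=-3


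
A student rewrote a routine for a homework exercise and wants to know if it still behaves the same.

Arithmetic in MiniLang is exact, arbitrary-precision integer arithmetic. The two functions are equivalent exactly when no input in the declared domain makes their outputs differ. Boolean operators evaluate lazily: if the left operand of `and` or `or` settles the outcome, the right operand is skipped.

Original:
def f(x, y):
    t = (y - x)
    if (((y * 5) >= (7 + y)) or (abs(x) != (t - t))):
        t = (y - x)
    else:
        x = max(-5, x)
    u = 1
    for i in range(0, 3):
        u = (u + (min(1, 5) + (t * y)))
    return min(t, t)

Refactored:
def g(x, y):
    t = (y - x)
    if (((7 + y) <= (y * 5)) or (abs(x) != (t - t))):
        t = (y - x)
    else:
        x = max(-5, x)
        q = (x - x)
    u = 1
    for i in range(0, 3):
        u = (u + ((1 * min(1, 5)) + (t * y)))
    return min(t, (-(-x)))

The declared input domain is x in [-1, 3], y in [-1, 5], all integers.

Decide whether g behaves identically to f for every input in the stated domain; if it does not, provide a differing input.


Input x=-1, y=-1: 0 from f versus -1 from g.
verdict: not equivalent; witness: x=-1, y=-1


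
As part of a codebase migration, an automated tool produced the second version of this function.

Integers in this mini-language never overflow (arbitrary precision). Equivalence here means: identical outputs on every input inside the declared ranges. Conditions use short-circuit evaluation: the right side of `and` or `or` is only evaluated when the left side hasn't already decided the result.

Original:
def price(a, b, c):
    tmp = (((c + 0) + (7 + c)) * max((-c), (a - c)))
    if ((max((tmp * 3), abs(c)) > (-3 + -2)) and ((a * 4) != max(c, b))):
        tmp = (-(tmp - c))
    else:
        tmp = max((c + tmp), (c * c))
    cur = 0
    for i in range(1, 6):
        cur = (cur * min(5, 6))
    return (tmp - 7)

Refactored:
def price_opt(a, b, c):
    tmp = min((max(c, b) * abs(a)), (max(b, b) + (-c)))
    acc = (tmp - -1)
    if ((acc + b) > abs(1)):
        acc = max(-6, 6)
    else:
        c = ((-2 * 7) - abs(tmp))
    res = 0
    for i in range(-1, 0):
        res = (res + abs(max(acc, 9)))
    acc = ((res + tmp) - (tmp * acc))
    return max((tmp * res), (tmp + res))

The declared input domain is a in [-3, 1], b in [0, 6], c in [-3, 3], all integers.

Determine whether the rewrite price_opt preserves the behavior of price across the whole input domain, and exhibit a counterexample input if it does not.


Not equivalent: a=-3, b=0, c=-3 separates them (-13 vs 9).
price: tmp = 3; ((max((tmp * 3), abs(c)) > (-3 + -2)) and ((a * 4) != max(c, b))) -> true; tmp = -6; cur = 0; [i=1]; cur = 0; [i=2]; cur = 0; [i=3]; cur = 0; [i=4]; cur = 0; [i=5]; cur = 0; return -13
price_opt: tmp = 0; acc = 1; ((acc + b) > abs(1)) -> false; c = -14; res = 0; [i=-1]; res = 9; acc = 9; return 9
verdict: not equivalent; witness: a=-3, b=0, c=-3


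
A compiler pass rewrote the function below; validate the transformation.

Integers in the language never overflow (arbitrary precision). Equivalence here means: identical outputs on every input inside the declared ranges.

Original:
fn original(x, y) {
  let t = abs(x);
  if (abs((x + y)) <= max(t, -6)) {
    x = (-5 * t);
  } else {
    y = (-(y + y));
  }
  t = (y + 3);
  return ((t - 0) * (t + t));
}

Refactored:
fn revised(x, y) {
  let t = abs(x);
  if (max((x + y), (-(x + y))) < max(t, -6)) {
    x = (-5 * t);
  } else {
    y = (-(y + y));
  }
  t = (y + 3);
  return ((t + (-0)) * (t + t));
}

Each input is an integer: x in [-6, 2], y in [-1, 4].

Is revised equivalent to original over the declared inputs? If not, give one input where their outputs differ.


Evaluate both at x=-2, y=4.
original: t=2, then (abs((x + y)) <= max(t, -6)) is true, then x=-10, then t=7, then returns 98
revised: t=2, then (max((x + y), (-(x + y))) < max(t, -6)) is false, then y=-8, then t=-5, then returns 50
98 != 50, so the rewrite changes behavior.
verdict: not equivalent; witness: x=-2, y=4


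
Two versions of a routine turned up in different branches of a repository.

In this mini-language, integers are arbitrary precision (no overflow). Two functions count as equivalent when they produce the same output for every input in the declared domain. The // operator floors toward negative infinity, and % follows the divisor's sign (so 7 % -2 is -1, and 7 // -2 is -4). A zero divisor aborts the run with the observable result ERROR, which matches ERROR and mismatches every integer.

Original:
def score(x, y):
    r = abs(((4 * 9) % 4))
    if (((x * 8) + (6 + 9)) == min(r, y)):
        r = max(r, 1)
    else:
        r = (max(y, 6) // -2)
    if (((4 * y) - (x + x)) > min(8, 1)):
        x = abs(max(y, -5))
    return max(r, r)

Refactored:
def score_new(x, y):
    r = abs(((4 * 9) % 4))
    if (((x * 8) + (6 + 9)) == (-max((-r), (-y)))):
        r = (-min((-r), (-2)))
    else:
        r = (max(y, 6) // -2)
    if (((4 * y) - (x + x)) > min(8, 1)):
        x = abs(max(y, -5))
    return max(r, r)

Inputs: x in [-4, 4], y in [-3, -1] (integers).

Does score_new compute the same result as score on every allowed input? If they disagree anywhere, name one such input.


There is a counterexample at x=-2, y=-1: 1 on one side, 2 on the other.
score: r := 0 | (((x * 8) + (6 + 9)) == min(r, y)): true | r := 1 | (((4 * y) - (x + x)) > min(8, 1)): false | result 1
score_new: r := 0 | (((x * 8) + (6 + 9)) == (-max((-r), (-y)))): true | r := 2 | (((4 * y) - (x + x)) > min(8, 1)): false | result 2
verdict: not equivalent; witness: x=-2, y=-1


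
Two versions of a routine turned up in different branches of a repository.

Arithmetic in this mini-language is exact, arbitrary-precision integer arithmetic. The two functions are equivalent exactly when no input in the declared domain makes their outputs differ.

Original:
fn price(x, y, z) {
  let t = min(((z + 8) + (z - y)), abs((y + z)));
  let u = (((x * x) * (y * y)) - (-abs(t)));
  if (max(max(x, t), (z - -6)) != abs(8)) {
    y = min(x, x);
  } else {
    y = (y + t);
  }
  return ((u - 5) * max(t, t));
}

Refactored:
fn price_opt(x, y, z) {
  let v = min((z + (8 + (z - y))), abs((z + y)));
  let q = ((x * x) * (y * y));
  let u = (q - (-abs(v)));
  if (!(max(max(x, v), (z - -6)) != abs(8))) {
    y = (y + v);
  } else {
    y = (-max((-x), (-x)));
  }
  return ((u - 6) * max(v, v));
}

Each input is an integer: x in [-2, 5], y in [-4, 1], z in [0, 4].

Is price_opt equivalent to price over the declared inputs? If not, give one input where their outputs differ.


There is a counterexample at x=-2, y=-4, z=0: 252 on one side, 248 on the other.
price: t = 4; u = 68; (max(max(x, t), (z - -6)) != abs(8)) -> true; y = -2; return 252
price_opt: v = 4; q = 64; u = 68; (!(max(max(x, v), (z - -6)) != abs(8))) -> false; y = -2; return 248
verdict: not equivalent; witness: x=-2, y=-4, z=0


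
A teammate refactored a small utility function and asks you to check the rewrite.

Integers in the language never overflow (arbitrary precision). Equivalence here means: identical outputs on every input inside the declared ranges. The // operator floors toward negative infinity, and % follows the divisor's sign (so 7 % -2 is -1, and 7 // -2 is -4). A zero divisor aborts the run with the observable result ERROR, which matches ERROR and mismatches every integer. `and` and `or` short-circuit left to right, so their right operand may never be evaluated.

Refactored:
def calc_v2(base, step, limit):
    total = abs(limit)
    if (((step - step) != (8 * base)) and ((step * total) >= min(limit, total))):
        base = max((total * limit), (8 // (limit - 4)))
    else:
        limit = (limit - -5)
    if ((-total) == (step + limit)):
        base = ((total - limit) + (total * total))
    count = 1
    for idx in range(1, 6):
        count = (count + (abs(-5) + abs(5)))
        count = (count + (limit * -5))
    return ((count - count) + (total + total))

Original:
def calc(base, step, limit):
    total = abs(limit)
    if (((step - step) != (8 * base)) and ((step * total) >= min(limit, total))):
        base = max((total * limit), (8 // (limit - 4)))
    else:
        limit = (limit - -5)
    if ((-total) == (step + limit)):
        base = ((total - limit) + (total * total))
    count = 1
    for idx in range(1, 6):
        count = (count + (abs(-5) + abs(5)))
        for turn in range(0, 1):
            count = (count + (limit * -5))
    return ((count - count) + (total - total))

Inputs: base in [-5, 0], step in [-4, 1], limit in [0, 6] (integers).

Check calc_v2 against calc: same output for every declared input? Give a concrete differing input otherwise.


These are not equivalent — on base=-5, step=-4, limit=1 the outputs split (0 vs 2).
calc: total becomes 1; next (((step - step) != (8 * base)) and ((step * total) >= min(limit, total))) evaluates to false; next limit becomes 6; next ((-total) == (step + limit)) evaluates to false; next count becomes 1; next at idx=1:; next count becomes 11; next at turn=0:; next count becomes -19; next at idx=2:; next count becomes -9; next at turn=0:; next count becomes -39; next at idx=3:; next count becomes -29; next at turn=0:; next count becomes -59; next at idx=4:; next count becomes -49; next at turn=0:; next count becomes -79; next at idx=5:; next count becomes -69; next at turn=0:; next count becomes -99; next final value 0
calc_v2: total becomes 1; next (((step - step) != (8 * base)) and ((step * total) >= min(limit, total))) evaluates to false; next limit becomes 6; next ((-total) == (step + limit)) evaluates to false; next count becomes 1; next at idx=1:; next count becomes 11; next count becomes -19; next at idx=2:; next count becomes -9; next count becomes -39; next at idx=3:; next count becomes -29; next count becomes -59; next at idx=4:; next count becomes -49; next count becomes -79; next at idx=5:; next count becomes -69; next count becomes -99; next final value 2
verdict: not equivalent; witness: base=-5, step=-4, limit=1


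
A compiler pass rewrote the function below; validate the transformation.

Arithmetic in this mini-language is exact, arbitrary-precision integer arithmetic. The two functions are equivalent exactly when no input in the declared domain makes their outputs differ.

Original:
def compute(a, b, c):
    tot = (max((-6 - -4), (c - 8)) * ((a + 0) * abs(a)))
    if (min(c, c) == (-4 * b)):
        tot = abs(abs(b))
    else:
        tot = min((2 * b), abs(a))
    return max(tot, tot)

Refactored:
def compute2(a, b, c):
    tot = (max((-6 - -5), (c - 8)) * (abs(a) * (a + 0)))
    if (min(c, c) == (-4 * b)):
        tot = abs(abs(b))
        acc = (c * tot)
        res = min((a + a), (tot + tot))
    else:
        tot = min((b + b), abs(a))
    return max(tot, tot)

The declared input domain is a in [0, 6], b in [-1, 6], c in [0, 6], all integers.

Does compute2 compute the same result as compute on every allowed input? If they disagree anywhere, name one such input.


The one real change (`-4` became `-5`) has no effect anywhere in the declared ranges; all 392 inputs agree.
verdict: equivalent


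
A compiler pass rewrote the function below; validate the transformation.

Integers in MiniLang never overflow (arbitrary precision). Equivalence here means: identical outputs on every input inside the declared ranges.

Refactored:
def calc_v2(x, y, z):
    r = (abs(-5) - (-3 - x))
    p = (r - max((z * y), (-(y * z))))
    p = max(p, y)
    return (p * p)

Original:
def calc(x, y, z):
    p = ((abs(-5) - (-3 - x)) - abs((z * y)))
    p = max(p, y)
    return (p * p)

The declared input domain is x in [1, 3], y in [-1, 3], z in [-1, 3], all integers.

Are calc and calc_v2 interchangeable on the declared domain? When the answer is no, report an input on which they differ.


Side by side, the visible changes include: arithmetic usage differs; statement counts differ; local variable names differ; min/max/abs usage differs.
One worked example (x=2, y=-1, z=2) — calc: p becomes 8; next p becomes 8; next final value 64; calc_v2: r becomes 10; next p becomes 8; next p becomes 8; next final value 64; agreement on 64.
Checked all 75 inputs in the declared domain: the outputs agree on every one.
verdict: equivalent


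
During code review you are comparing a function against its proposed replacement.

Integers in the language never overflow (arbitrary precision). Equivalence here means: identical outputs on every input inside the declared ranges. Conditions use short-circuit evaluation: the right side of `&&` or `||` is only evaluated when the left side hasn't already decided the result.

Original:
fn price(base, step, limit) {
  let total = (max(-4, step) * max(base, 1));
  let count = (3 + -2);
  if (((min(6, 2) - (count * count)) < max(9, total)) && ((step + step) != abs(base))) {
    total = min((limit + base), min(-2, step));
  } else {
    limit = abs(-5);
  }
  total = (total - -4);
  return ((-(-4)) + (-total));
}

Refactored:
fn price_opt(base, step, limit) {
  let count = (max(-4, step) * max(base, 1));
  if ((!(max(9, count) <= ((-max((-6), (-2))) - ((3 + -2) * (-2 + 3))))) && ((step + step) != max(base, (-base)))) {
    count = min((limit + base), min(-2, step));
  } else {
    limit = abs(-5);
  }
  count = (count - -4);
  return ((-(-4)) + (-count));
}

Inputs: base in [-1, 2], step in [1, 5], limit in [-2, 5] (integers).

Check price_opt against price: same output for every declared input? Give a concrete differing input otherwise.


Reading the diff, among the changes: boolean connective usage differs, plus constant usage differs, plus comparison usage differs, plus min/max/abs usage differs, plus local variable names differ, plus arithmetic usage differs, plus statement counts differ.
As a probe, take base=-1, step=4, limit=1: price runs total = 4; count = 1; (((min(6, 2) - (count * count)) < max(9, total)) && ((step + step) != abs(base))) -> true; total = -2; total = 2; return 2; price_opt runs count = 4; ((!(max(9, count) <= ((-max((-6), (-2))) - ((3 + -2) * (-2 + 3))))) && ((step + step) != max(base, (-base)))) -> true; count = -2; count = 2; return 2; both end at 2.
Across all 160 domain points the two functions coincide.
verdict: equivalent


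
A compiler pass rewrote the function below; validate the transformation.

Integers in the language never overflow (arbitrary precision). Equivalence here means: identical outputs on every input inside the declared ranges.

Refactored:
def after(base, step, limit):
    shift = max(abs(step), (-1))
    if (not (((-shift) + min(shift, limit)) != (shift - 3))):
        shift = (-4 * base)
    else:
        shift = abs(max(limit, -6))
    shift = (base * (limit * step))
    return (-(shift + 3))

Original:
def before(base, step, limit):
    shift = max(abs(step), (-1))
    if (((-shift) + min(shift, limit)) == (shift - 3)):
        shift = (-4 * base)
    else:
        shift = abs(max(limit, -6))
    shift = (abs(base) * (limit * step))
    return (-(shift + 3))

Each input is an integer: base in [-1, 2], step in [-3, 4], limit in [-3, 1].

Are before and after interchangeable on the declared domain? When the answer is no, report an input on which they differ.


Try base=-1, step=-3, limit=-3.
before: shift := 3 | (((-shift) + min(shift, limit)) == (shift - 3)): false | shift := 3 | shift := 9 | result -12
after: shift := 3 | (not (((-shift) + min(shift, limit)) != (shift - 3))): false | shift := 3 | shift := -9 | result 6
-12 != 6, so the rewrite changes behavior.
verdict: not equivalent; witness: base=-1, step=-3, limit=-3


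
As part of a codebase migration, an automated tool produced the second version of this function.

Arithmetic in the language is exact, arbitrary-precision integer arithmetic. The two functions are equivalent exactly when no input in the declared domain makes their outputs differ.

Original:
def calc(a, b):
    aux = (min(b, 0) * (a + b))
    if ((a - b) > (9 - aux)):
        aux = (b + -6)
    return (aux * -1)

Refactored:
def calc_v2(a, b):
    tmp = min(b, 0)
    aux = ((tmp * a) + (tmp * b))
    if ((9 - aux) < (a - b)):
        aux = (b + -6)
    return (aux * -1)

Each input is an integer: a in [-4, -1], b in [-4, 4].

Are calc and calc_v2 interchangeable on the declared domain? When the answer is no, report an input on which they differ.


This is a faithful refactor — local variable names differ, plus comparison usage differs, plus statement counts differ, plus arithmetic usage differs, but the computed results match everywhere.
One worked example (a=-3, b=-3) — calc: aux=18, then ((a - b) > (9 - aux)) is true, then aux=-9, then returns 9; calc_v2: tmp=-3, then aux=18, then ((9 - aux) < (a - b)) is true, then aux=-9, then returns 9; agreement on 9.
Sweeping the whole domain (36 inputs) finds no disagreement.
verdict: equivalent


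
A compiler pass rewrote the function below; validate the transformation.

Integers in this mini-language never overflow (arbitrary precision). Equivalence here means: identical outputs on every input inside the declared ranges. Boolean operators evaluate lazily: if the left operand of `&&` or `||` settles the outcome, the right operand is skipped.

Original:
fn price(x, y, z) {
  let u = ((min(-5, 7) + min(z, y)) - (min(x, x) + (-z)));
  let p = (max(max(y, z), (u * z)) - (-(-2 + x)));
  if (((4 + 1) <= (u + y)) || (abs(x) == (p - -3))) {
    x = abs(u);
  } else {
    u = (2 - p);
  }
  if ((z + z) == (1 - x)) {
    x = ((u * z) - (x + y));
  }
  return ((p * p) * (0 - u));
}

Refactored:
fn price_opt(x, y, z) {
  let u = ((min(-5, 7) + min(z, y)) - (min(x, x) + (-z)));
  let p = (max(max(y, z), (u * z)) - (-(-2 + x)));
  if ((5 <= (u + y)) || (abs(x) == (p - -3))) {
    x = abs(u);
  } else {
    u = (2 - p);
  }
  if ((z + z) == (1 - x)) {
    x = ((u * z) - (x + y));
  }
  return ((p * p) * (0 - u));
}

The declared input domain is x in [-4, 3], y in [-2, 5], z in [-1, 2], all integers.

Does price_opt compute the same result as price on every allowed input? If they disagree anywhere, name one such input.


The two versions differ — the changes include arithmetic usage differs; and constant usage differs.
Spot check at x=3, y=0, z=0 — price: u = -8; p = 1; (((4 + 1) <= (u + y)) || (abs(x) == (p - -3))) -> false; u = 1; ((z + z) == (1 - x)) -> false; return -1. price_opt: u = -8; p = 1; ((5 <= (u + y)) || (abs(x) == (p - -3))) -> false; u = 1; ((z + z) == (1 - x)) -> false; return -1. Both give -1.
Checked all 256 inputs in the declared domain: the outputs agree on every one.
verdict: equivalent


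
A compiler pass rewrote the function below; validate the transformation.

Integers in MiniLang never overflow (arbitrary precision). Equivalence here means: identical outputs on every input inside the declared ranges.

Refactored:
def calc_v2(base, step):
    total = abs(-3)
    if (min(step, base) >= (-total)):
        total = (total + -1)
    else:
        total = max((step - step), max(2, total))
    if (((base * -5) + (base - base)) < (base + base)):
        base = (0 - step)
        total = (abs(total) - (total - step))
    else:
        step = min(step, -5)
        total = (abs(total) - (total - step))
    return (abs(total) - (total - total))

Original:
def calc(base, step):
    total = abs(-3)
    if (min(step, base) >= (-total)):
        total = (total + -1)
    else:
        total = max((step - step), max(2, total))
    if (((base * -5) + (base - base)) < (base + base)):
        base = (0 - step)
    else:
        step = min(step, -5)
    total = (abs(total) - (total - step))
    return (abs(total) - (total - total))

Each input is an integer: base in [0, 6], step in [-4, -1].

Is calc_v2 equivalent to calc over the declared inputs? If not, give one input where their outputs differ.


Comparing the listings, the differences include: statement counts differ; and min/max/abs usage differs; and arithmetic usage differs.
Tracing base=4, step=-4: calc: total becomes 3; next (min(step, base) >= (-total)) evaluates to false; next total becomes 3; next (((base * -5) + (base - base)) < (base + base)) evaluates to true; next base becomes 4; next total becomes -4; next final value 4 | calc_v2: total becomes 3; next (min(step, base) >= (-total)) evaluates to false; next total becomes 3; next (((base * -5) + (base - base)) < (base + base)) evaluates to true; next base becomes 4; next total becomes -4; next final value 4 — matching result 4.
Across all 28 domain points the two functions coincide.
verdict: equivalent


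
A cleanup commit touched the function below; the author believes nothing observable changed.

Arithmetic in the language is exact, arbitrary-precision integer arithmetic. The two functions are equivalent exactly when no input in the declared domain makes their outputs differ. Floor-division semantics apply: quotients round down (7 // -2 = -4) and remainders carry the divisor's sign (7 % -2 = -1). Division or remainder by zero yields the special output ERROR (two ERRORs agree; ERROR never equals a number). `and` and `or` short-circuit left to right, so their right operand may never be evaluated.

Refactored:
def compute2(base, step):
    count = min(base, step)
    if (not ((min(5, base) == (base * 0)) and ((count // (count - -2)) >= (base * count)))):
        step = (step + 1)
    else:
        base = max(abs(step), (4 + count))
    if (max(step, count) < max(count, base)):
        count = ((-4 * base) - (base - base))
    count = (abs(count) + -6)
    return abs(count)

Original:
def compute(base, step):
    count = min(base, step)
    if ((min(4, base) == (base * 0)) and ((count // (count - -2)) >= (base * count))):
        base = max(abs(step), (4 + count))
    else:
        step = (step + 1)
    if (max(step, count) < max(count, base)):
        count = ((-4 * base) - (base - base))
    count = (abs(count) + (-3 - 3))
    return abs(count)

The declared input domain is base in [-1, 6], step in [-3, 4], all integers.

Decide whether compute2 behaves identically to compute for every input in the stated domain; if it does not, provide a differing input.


The suspicious edit (`4` became `5`) never changes the result for any input inside the declared domain.
Spot check at base=-1, step=1 — compute: count becomes -1; next ((min(4, base) == (base * 0)) and ((count // (count - -2)) >= (base * count))) evaluates to false; next step becomes 2; next (max(step, count) < max(count, base)) evaluates to false; next count becomes -5; next final value 5. compute2: count becomes -1; next (not ((min(5, base) == (base * 0)) and ((count // (count - -2)) >= (base * count)))) evaluates to true; next step becomes 2; next (max(step, count) < max(count, base)) evaluates to false; next count becomes -5; next final value 5. Both give 5.
An exhaustive pass over the 64 declared inputs shows identical outputs.
verdict: equivalent


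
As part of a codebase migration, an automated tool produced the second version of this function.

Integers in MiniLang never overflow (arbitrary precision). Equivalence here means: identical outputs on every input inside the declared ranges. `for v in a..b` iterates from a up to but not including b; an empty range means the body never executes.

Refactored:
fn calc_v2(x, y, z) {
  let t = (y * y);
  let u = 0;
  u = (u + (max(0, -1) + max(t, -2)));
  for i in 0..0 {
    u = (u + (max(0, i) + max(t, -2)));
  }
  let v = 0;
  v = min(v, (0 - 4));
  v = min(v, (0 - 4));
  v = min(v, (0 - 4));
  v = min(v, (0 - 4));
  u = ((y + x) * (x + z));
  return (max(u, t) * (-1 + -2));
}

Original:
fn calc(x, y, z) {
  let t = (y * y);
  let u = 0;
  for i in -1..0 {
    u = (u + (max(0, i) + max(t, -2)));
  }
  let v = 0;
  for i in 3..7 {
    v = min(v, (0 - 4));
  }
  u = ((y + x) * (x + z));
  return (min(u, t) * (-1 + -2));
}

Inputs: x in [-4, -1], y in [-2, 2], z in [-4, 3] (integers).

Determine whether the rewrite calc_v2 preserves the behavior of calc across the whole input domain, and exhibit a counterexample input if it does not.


At x=-4, y=-2, z=-4: calc gives -12, calc_v2 gives -144.
verdict: not equivalent; witness: x=-4, y=-2, z=-4
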